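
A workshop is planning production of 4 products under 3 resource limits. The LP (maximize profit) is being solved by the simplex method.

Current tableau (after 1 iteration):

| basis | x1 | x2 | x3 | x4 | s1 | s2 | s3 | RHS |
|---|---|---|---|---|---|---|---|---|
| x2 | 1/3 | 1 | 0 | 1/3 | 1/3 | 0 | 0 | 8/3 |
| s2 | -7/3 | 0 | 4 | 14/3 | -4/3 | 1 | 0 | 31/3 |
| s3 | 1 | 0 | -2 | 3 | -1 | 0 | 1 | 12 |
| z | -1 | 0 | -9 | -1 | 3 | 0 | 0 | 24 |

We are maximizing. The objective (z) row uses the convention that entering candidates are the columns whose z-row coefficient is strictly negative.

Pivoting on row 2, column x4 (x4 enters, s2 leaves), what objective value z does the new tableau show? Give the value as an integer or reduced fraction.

Minimum ratio for x4: (31/3)/(14/3) = 31/14.
z changes by −(z-row coeff of x4)·ratio = −(-1)·(31/14) = 31/14.
New z = 24 + (31/14) = 367/14.

367/14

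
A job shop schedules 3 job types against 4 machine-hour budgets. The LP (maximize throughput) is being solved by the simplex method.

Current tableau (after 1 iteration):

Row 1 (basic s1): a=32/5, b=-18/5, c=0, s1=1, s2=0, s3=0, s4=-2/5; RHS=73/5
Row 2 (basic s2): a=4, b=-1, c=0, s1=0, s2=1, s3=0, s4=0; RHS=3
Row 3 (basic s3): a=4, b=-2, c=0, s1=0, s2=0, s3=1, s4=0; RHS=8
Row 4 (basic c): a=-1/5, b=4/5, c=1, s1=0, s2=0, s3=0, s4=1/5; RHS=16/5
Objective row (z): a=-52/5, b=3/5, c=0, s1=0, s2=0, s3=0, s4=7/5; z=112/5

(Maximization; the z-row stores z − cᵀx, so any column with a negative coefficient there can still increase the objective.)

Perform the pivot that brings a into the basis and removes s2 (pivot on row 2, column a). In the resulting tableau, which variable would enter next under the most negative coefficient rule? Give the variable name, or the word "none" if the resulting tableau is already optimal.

b

Pivot element 4. New z-row = old z-row − (-52/5)·(row 2/4).
Updated z-row coefficients: a: 0, b: -2, c: 0, s1: 0, s2: 13/5, s3: 0, s4: 7/5.
The most negative is -2 in column b, so b would enter next.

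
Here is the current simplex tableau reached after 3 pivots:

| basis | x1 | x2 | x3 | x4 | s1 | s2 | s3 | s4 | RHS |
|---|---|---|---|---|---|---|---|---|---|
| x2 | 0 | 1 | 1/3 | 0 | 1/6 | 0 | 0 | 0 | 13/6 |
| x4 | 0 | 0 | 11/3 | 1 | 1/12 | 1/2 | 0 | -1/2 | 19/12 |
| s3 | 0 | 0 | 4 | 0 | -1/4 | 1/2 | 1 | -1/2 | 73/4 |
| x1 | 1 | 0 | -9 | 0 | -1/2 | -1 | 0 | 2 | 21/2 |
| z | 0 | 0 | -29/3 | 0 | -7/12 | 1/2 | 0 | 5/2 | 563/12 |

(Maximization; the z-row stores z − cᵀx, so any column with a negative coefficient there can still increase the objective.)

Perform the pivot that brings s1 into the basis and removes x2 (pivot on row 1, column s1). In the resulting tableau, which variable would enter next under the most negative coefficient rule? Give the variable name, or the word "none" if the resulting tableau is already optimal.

Pivot element 1/6. New z-row = old z-row − (-7/12)·(row 1/(1/6)).
Updated z-row coefficients: x1: 0, x2: 7/2, x3: -17/2, x4: 0, s1: 0, s2: 1/2, s3: 0, s4: 5/2.
The most negative is -17/2 in column x3, so x3 would enter next.

x3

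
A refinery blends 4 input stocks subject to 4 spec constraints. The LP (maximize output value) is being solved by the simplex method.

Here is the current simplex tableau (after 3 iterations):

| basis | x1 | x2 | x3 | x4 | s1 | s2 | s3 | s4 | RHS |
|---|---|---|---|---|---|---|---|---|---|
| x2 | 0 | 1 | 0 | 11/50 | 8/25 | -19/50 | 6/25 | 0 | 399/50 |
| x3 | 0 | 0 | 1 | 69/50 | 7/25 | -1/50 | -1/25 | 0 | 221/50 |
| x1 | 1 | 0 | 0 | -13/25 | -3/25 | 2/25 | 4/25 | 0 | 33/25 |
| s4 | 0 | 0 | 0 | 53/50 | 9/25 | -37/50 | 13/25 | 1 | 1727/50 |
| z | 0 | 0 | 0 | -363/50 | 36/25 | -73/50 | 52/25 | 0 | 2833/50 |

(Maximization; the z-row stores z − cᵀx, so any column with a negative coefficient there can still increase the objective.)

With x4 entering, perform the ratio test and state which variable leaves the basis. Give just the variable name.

x3

Ratios: row 1 (x2): (399/50)/(11/50) = 399/11; row 2 (x3): (221/50)/(69/50) = 221/69; row 3 (x1): entry -13/25 ≤ 0, skip; row 4 (s4): (1727/50)/(53/50) = 1727/53.
Minimum ratio 221/69 is in the x3 row, so x3 leaves.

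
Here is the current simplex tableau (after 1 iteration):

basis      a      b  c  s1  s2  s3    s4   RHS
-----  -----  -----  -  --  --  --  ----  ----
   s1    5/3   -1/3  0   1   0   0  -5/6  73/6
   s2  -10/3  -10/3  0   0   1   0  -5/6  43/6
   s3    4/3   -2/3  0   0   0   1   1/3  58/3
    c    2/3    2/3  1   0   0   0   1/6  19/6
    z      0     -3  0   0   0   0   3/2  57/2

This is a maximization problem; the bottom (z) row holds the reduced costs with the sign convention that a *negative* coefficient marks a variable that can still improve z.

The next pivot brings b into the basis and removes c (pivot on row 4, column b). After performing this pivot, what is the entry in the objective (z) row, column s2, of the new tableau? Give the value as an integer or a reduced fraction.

Pivot element is row 4, column b: 2/3.
Normalize row 4: new (row 4, s2) = 0/(2/3) = 0.
z-row ← z-row − (-3)·(new row 4): 0 − (-3)·0 = 0.

0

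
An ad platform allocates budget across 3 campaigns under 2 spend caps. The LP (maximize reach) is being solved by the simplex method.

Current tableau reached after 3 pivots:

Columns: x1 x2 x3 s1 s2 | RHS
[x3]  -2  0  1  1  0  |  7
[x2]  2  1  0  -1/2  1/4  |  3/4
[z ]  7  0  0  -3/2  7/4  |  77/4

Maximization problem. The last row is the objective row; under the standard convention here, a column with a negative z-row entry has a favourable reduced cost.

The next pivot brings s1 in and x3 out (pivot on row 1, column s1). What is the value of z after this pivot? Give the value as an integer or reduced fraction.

Minimum ratio for s1: 7/1 = 7.
z changes by −(z-row coeff of s1)·ratio = −(-3/2)·7 = 21/2.
New z = 77/4 + (21/2) = 119/4.

119/4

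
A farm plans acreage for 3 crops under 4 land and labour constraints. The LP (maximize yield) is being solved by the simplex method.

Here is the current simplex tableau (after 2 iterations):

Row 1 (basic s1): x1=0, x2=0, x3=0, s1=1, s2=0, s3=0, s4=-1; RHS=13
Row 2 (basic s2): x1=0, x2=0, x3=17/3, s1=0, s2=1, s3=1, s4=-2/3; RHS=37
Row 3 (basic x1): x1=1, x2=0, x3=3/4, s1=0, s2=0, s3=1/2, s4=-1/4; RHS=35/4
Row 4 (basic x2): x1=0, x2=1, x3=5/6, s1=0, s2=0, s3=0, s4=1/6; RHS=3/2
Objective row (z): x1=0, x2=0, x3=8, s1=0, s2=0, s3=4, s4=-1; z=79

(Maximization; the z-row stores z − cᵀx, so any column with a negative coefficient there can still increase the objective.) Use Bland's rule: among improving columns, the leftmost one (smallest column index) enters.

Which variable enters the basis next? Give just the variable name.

Objective-row coefficients: x1: 0, x2: 0, x3: 8, s1: 0, s2: 0, s3: 4, s4: -1.
Improving columns: s4. Bland's rule picks the smallest column index → s4.

s4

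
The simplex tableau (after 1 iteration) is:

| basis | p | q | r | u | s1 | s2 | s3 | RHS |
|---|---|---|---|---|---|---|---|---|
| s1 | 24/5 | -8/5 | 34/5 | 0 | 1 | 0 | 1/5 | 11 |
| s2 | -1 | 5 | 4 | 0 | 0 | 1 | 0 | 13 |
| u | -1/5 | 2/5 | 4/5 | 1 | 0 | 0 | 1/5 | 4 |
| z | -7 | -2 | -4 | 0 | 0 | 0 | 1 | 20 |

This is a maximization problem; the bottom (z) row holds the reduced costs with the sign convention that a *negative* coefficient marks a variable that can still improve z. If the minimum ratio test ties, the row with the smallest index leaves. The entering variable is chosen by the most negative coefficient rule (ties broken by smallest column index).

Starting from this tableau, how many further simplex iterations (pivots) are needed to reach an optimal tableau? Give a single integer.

pivot: p in, s1 out → z = 865/24
pivot: q in, s2 out → z = 5627/112
No improving column remains; optimal.

2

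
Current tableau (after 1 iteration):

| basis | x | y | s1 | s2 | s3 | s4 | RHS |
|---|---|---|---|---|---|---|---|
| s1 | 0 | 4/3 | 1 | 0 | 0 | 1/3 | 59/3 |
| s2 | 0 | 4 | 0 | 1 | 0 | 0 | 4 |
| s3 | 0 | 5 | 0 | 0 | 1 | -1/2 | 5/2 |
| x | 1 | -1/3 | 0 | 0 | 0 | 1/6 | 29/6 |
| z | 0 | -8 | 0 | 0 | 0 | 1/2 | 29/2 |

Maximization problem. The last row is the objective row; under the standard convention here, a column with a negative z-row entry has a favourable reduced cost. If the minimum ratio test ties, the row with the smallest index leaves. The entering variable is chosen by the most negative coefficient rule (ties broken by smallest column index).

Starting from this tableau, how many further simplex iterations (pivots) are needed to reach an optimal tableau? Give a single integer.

2

pivot: y in, s3 out → z = 37/2
pivot: s4 in, s2 out → z = 20
No improving column remains; optimal.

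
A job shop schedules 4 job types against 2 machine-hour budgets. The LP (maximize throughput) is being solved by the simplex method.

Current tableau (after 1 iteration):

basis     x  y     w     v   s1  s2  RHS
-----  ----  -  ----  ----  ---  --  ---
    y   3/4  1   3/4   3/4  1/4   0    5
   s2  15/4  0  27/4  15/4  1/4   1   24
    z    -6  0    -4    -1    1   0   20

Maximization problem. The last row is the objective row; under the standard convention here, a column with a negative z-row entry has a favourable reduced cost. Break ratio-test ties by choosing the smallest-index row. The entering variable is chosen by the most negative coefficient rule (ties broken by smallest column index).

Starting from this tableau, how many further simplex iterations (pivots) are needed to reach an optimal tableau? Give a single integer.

pivot: x in, s2 out → z = 292/5
No improving column remains; optimal.

1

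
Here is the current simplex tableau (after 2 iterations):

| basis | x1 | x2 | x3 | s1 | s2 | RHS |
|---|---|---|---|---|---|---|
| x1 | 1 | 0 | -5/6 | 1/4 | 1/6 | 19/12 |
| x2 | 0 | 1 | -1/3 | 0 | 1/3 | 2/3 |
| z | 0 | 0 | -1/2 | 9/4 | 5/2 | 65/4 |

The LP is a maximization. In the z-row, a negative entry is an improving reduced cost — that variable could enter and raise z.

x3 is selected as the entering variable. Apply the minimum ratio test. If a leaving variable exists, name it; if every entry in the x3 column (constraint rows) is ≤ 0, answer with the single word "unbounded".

x3-column entries: row 1: -5/6, row 2: -1/3. All ≤ 0, so x3 can increase without bound; the LP is unbounded in this direction.

unbounded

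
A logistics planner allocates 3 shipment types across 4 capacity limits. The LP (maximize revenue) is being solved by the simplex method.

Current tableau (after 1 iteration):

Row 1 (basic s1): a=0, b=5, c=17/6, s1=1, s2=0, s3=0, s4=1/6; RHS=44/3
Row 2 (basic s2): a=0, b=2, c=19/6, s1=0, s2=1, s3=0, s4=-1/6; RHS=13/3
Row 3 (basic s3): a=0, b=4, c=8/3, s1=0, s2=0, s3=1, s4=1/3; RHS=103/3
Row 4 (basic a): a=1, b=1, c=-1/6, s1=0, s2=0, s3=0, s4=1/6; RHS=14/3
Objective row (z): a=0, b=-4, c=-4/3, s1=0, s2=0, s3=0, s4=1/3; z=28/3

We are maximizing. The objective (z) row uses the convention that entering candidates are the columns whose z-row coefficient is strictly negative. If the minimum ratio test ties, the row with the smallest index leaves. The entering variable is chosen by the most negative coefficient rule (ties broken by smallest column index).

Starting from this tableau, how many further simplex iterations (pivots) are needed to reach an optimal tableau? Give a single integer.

1

pivot: b in, s2 out → z = 18
No improving column remains; optimal.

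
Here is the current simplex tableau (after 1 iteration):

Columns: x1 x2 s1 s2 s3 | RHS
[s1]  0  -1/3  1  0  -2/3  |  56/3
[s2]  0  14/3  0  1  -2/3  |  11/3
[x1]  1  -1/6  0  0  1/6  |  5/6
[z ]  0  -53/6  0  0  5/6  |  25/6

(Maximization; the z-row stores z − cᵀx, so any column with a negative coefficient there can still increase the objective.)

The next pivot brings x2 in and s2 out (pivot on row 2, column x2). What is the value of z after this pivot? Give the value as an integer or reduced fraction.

Minimum ratio for x2: (11/3)/(14/3) = 11/14.
z changes by −(z-row coeff of x2)·ratio = −(-53/6)·(11/14) = 583/84.
New z = 25/6 + (583/84) = 311/28.

311/28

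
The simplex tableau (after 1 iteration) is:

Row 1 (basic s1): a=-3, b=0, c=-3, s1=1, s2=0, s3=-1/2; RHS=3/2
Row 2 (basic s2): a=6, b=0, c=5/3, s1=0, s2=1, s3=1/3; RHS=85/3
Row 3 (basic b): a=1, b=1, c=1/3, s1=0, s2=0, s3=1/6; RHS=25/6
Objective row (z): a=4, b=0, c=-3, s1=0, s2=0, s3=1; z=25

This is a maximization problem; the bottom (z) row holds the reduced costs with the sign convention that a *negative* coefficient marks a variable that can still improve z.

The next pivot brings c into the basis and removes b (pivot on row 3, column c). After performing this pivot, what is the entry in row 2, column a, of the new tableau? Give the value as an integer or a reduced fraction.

1

Pivot element is row 3, column c: 1/3.
Normalize row 3: new (row 3, a) = 1/(1/3) = 3.
row 2 ← row 2 − (5/3)·(new row 3): 6 − (5/3)·3 = 1.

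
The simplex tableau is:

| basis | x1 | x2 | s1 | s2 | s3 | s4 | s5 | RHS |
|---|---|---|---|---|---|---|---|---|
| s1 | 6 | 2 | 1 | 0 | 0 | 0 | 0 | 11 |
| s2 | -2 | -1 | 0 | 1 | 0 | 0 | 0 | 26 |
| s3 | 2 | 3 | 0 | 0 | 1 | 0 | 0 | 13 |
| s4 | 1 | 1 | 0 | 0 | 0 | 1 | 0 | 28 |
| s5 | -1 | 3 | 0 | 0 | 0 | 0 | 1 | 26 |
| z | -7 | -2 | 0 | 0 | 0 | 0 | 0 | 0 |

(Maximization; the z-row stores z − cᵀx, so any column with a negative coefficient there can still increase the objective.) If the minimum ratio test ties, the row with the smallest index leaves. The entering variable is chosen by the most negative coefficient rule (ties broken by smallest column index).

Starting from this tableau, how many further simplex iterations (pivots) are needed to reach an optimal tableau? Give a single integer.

1

pivot: x1 in, s1 out → z = 77/6
No improving column remains; optimal.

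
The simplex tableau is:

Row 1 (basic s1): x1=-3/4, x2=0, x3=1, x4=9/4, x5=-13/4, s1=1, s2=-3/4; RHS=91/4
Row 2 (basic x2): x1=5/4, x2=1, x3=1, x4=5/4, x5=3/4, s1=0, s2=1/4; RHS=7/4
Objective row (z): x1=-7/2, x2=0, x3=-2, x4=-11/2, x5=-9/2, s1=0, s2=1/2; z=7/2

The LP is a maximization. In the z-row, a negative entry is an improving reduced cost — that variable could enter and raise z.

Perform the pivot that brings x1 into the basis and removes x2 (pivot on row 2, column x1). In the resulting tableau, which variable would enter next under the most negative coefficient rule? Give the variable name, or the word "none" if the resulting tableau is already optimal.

x5

Pivot element 5/4. New z-row = old z-row − (-7/2)·(row 2/(5/4)).
Updated z-row coefficients: x1: 0, x2: 14/5, x3: 4/5, x4: -2, x5: -12/5, s1: 0, s2: 6/5.
The most negative is -12/5 in column x5, so x5 would enter next.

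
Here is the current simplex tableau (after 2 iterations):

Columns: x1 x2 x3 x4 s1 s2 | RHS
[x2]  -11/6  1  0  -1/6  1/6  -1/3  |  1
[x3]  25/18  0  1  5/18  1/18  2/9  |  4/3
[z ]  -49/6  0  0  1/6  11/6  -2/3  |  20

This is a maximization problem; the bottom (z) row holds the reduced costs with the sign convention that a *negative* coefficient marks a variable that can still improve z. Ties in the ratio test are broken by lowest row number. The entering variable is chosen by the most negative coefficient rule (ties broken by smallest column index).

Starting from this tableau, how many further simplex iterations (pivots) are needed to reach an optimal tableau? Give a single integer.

1

pivot: x1 in, x3 out → z = 696/25
No improving column remains; optimal.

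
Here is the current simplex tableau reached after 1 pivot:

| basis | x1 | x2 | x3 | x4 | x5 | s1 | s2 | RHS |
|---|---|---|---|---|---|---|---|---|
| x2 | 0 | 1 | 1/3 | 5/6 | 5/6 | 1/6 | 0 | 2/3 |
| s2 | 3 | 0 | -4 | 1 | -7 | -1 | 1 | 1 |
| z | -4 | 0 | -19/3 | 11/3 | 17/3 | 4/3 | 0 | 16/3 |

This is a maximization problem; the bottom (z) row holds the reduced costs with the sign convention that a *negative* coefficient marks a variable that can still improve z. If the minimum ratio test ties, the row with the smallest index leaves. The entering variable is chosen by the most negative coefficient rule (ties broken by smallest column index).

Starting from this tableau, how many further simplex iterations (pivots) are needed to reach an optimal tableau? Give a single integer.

pivot: x3 in, x2 out → z = 18
pivot: x1 in, s2 out → z = 30
No improving column remains; optimal.

2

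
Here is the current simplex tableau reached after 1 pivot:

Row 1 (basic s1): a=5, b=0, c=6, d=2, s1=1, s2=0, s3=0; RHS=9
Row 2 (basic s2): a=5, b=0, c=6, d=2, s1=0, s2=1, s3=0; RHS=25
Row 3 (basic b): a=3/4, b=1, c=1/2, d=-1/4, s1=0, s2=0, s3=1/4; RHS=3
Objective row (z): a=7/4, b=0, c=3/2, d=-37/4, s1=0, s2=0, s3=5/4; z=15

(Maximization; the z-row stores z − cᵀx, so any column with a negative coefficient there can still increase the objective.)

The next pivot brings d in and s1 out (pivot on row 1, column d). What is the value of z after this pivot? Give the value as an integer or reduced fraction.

Minimum ratio for d: 9/2 = 9/2.
z changes by −(z-row coeff of d)·ratio = −(-37/4)·(9/2) = 333/8.
New z = 15 + (333/8) = 453/8.

453/8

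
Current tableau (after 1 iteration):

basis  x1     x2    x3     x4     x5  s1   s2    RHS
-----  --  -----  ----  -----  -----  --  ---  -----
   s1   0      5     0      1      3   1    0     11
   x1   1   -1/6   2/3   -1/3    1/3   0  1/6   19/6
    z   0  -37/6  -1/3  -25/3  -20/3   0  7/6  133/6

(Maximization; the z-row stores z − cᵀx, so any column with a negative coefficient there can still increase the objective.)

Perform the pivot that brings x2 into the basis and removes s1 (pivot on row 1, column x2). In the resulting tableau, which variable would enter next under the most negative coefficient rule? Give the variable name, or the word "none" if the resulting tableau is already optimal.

x4

Pivot element 5. New z-row = old z-row − (-37/6)·(row 1/5).
Updated z-row coefficients: x1: 0, x2: 0, x3: -1/3, x4: -71/10, x5: -89/30, s1: 37/30, s2: 7/6.
The most negative is -71/10 in column x4, so x4 would enter next.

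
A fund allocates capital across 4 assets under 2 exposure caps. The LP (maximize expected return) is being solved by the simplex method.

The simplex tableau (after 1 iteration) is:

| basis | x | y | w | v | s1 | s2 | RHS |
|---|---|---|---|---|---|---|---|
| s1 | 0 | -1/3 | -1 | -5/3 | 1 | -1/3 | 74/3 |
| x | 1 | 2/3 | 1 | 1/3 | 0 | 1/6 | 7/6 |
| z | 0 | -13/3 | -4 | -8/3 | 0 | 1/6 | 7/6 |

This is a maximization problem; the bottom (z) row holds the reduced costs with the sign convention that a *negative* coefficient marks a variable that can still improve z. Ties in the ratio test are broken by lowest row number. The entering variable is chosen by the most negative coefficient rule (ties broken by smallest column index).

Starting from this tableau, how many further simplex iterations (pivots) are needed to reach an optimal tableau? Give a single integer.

2

pivot: y in, x out → z = 35/4
pivot: v in, y out → z = 21/2
No improving column remains; optimal.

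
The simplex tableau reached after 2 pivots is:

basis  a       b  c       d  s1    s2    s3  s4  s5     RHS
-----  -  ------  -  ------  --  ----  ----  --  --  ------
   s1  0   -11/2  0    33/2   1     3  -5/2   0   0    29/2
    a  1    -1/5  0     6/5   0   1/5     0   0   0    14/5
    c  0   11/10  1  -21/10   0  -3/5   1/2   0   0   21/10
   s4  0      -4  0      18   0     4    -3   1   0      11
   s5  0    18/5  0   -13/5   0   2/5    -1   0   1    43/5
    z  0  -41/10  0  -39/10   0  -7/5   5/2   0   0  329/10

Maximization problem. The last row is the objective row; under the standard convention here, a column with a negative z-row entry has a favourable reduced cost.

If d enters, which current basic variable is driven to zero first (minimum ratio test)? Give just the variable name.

s4

Ratios: row 1 (s1): (29/2)/(33/2) = 29/33; row 2 (a): (14/5)/(6/5) = 7/3; row 3 (c): entry -21/10 ≤ 0, skip; row 4 (s4): 11/18 = 11/18; row 5 (s5): entry -13/5 ≤ 0, skip.
Minimum ratio 11/18 is in the s4 row, so s4 leaves.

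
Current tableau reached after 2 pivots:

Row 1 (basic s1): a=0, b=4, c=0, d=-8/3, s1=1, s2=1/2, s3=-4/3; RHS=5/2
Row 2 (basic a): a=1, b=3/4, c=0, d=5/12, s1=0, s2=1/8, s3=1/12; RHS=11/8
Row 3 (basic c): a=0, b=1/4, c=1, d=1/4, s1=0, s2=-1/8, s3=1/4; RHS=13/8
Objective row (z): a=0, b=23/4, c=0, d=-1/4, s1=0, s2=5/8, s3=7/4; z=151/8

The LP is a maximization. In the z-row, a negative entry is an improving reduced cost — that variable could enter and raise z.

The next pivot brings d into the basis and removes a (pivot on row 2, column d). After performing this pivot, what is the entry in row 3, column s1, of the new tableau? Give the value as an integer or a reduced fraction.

0

Pivot element is row 2, column d: 5/12.
Normalize row 2: new (row 2, s1) = 0/(5/12) = 0.
row 3 ← row 3 − (1/4)·(new row 2): 0 − (1/4)·0 = 0.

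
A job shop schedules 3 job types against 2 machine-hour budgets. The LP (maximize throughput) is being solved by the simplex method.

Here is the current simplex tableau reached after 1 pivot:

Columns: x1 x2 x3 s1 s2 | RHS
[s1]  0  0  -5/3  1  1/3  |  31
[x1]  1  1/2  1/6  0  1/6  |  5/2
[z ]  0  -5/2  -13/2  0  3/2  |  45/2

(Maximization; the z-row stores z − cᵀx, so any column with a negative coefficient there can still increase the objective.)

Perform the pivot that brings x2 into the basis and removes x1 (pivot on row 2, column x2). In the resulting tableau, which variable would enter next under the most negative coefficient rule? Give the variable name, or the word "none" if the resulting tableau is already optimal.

Pivot element 1/2. New z-row = old z-row − (-5/2)·(row 2/(1/2)).
Updated z-row coefficients: x1: 5, x2: 0, x3: -17/3, s1: 0, s2: 7/3.
The most negative is -17/3 in column x3, so x3 would enter next.

x3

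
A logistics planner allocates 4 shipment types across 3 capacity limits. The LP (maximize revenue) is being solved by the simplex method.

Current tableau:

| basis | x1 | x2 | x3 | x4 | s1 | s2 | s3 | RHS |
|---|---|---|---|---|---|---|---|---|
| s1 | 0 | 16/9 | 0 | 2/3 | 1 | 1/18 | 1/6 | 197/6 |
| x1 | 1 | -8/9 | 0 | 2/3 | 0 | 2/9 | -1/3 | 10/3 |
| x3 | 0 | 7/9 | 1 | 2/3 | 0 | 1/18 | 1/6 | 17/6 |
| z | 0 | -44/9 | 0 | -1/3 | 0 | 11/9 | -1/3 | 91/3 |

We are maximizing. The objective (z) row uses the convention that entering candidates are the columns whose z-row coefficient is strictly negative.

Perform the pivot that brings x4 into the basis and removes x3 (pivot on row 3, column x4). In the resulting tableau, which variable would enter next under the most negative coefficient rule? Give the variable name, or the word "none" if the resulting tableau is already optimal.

Pivot element 2/3. New z-row = old z-row − (-1/3)·(row 3/(2/3)).
Updated z-row coefficients: x1: 0, x2: -9/2, x3: 1/2, x4: 0, s1: 0, s2: 5/4, s3: -1/4.
The most negative is -9/2 in column x2, so x2 would enter next.

x2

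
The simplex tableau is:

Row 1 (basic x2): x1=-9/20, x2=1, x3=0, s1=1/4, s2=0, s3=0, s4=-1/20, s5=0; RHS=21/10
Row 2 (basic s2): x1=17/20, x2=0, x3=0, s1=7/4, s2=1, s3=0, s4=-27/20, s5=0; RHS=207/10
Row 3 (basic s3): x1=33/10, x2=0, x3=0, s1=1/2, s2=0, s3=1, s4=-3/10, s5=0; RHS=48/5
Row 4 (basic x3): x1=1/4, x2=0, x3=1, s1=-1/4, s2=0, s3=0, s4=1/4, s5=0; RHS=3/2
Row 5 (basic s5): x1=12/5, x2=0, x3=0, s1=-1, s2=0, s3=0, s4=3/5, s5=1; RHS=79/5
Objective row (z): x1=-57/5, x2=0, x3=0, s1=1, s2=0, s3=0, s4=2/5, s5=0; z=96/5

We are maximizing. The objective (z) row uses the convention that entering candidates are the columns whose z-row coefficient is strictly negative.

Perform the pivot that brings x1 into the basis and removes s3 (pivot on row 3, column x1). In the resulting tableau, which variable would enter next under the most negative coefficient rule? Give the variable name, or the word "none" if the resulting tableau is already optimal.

s4

Pivot element 33/10. New z-row = old z-row − (-57/5)·(row 3/(33/10)).
Updated z-row coefficients: x1: 0, x2: 0, x3: 0, s1: 30/11, s2: 0, s3: 38/11, s4: -7/11, s5: 0.
The most negative is -7/11 in column s4, so s4 would enter next.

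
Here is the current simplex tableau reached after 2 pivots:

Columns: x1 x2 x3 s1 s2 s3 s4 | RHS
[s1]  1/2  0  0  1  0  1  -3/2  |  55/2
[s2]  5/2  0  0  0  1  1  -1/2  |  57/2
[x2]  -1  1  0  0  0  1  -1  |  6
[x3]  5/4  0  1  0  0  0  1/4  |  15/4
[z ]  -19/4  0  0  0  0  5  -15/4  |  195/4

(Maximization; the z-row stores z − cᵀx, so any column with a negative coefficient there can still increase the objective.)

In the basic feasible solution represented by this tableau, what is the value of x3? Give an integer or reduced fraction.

x3 is basic (row 4); its value is the RHS of that row: 15/4.

15/4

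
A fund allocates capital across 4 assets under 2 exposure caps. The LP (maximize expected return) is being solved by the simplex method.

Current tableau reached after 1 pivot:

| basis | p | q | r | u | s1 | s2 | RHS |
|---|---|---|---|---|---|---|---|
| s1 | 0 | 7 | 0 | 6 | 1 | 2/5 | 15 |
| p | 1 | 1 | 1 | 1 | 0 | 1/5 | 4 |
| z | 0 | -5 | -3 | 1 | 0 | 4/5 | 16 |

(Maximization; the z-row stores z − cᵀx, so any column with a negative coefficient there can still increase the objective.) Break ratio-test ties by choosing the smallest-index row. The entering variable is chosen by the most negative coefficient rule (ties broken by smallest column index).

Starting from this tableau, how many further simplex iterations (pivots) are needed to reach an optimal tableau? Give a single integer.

2

pivot: q in, s1 out → z = 187/7
pivot: r in, p out → z = 226/7
No improving column remains; optimal.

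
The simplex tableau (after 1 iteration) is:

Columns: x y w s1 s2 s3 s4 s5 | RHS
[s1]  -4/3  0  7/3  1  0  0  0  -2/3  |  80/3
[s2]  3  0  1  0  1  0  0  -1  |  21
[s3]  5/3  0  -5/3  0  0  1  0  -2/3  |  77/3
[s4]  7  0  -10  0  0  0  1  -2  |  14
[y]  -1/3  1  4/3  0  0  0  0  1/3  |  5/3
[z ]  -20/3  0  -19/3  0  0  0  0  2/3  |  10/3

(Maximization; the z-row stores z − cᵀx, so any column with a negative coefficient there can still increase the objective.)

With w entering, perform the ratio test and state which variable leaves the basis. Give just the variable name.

Ratios: row 1 (s1): (80/3)/(7/3) = 80/7; row 2 (s2): 21/1 = 21; row 3 (s3): entry -5/3 ≤ 0, skip; row 4 (s4): entry -10 ≤ 0, skip; row 5 (y): (5/3)/(4/3) = 5/4.
Minimum ratio 5/4 is in the y row, so y leaves.

y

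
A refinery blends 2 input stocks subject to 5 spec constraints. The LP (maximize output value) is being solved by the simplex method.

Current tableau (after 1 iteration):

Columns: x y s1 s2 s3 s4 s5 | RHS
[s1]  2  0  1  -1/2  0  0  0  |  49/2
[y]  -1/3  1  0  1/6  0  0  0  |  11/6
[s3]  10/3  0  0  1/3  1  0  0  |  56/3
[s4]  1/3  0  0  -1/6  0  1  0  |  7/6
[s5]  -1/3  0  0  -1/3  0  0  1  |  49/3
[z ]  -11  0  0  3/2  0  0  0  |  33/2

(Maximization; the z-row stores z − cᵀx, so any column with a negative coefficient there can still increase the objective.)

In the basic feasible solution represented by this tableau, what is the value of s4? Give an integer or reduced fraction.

s4 is basic (row 4); its value is the RHS of that row: 7/6.

7/6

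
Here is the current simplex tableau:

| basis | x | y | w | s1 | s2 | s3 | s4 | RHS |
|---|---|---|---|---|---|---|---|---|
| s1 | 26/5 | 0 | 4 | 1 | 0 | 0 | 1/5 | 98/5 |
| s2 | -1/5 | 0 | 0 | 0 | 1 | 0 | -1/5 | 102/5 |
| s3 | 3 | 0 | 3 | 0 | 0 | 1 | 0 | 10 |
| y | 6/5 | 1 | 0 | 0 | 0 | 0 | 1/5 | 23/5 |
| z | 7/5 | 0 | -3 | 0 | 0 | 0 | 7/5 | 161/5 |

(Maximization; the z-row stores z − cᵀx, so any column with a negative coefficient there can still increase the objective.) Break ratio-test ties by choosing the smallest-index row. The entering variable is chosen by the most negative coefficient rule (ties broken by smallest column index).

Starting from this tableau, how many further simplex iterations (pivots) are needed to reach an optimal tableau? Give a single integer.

1

pivot: w in, s3 out → z = 211/5
No improving column remains; optimal.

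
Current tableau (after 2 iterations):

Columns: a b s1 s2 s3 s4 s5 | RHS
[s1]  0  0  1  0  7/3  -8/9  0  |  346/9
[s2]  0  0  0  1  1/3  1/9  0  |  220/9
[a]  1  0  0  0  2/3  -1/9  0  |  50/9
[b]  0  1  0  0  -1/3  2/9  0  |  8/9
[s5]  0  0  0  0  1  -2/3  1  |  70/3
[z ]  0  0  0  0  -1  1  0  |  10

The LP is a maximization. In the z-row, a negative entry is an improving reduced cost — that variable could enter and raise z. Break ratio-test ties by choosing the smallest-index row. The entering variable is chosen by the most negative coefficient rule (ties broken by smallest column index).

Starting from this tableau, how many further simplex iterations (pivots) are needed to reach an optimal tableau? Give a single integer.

pivot: s3 in, a out → z = 55/3
No improving column remains; optimal.

1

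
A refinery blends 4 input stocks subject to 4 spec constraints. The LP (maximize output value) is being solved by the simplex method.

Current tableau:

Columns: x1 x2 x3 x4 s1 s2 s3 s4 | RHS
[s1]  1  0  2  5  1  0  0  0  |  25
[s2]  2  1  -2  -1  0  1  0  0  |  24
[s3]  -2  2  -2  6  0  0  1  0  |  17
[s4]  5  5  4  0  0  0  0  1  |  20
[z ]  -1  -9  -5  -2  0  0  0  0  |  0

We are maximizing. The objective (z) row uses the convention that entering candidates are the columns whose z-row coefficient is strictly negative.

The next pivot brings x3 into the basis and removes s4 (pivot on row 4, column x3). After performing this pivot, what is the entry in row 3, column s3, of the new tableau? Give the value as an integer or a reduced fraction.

1

Pivot element is row 4, column x3: 4.
Normalize row 4: new (row 4, s3) = 0/4 = 0.
row 3 ← row 3 − (-2)·(new row 4): 1 − (-2)·0 = 1.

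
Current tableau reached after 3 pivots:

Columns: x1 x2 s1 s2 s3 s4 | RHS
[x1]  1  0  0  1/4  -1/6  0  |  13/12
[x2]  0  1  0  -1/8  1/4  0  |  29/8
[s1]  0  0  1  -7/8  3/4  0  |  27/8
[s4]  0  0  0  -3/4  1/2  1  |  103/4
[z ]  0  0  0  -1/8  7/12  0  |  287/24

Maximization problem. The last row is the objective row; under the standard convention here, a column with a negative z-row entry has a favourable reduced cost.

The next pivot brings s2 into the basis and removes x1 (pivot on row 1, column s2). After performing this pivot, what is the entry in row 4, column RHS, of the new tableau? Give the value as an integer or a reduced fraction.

29

Pivot element is row 1, column s2: 1/4.
Normalize row 1: new (row 1, RHS) = (13/12)/(1/4) = 13/3.
row 4 ← row 4 − (-3/4)·(new row 1): 103/4 − (-3/4)·(13/3) = 29.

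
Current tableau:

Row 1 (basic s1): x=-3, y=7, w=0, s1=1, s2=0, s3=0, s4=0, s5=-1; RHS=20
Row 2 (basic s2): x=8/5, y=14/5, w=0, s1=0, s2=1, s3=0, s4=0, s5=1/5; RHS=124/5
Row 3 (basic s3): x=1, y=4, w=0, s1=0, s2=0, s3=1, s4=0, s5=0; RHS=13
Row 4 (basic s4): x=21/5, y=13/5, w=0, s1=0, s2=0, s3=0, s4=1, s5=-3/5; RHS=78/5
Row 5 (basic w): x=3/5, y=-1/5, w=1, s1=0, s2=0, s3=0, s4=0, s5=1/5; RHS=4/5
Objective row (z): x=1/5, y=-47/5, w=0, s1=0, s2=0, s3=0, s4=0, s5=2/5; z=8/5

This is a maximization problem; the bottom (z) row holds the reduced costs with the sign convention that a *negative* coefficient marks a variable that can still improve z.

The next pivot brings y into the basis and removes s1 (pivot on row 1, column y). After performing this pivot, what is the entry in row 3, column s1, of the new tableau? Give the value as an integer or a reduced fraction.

Pivot element is row 1, column y: 7.
Normalize row 1: new (row 1, s1) = 1/7 = 1/7.
row 3 ← row 3 − 4·(new row 1): 0 − 4·(1/7) = -4/7.

-4/7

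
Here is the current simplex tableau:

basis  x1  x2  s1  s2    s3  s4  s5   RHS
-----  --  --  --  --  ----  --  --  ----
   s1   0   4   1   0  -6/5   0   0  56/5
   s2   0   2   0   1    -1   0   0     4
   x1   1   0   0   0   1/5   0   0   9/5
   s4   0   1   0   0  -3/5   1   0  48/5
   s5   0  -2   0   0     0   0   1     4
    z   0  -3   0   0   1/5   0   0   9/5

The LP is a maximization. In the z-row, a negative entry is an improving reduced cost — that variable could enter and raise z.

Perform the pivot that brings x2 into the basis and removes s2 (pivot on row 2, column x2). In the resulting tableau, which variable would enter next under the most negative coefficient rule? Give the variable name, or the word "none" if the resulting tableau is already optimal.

s3

Pivot element 2. New z-row = old z-row − (-3)·(row 2/2).
Updated z-row coefficients: x1: 0, x2: 0, s1: 0, s2: 3/2, s3: -13/10, s4: 0, s5: 0.
The most negative is -13/10 in column s3, so s3 would enter next.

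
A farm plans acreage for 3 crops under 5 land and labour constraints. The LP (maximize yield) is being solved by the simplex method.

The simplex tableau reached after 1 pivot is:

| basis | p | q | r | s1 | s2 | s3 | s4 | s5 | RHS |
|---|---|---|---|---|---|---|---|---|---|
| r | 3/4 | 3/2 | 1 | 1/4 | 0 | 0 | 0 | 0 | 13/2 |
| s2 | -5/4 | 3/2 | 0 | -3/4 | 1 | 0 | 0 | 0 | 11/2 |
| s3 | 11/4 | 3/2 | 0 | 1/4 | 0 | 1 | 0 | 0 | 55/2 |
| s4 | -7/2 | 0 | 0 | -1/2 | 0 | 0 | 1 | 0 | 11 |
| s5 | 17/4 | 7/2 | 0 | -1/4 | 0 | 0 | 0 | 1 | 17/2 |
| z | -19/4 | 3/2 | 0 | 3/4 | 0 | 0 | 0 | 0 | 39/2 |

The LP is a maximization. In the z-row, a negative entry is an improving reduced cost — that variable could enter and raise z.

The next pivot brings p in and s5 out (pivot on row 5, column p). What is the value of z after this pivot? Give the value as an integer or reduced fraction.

Minimum ratio for p: (17/2)/(17/4) = 2.
z changes by −(z-row coeff of p)·ratio = −(-19/4)·2 = 19/2.
New z = 39/2 + (19/2) = 29.

29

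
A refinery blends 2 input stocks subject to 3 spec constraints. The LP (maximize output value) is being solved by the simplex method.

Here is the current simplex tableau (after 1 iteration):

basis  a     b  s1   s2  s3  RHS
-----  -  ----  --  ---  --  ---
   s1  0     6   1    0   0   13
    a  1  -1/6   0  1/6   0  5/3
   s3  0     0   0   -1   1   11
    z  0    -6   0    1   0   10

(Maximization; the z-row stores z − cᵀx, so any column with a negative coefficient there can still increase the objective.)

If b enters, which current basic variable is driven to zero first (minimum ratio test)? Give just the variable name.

s1

Ratios: row 1 (s1): 13/6 = 13/6; row 2 (a): entry -1/6 ≤ 0, skip; row 3 (s3): entry 0 ≤ 0, skip.
Minimum ratio 13/6 is in the s1 row, so s1 leaves.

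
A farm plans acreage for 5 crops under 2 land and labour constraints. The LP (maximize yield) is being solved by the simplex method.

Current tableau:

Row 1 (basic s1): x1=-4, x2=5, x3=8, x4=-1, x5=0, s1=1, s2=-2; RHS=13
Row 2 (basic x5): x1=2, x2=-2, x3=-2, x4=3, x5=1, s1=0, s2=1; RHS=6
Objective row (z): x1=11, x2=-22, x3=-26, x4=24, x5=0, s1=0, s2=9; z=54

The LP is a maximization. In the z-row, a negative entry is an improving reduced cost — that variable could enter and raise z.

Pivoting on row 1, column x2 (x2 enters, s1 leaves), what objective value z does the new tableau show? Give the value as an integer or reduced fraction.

Minimum ratio for x2: 13/5 = 13/5.
z changes by −(z-row coeff of x2)·ratio = −(-22)·(13/5) = 286/5.
New z = 54 + (286/5) = 556/5.

556/5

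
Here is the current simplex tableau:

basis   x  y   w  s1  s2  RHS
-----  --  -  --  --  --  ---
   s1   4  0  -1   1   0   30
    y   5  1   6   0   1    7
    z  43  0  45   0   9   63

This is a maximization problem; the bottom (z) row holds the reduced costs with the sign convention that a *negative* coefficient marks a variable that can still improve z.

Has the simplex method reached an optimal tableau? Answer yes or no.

yes

No objective-row coefficient is strictly negative, so no entering variable exists; the tableau is optimal.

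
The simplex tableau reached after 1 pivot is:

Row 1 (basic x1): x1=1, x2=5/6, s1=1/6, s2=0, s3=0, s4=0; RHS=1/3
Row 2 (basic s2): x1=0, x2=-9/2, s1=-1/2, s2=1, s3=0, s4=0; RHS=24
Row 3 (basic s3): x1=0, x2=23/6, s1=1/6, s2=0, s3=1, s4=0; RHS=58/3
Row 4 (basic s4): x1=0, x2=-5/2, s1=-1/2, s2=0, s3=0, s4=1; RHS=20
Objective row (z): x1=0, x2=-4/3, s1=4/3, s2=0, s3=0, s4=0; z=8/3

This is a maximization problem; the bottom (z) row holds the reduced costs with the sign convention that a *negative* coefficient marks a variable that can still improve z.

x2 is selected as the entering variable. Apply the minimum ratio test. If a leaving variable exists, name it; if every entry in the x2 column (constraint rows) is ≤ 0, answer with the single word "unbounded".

x1

Ratios: row 1 (x1): (1/3)/(5/6) = 2/5; row 2 (s2): entry -9/2 ≤ 0, skip; row 3 (s3): (58/3)/(23/6) = 116/23; row 4 (s4): entry -5/2 ≤ 0, skip.
Minimum ratio is in the x1 row, so x1 leaves.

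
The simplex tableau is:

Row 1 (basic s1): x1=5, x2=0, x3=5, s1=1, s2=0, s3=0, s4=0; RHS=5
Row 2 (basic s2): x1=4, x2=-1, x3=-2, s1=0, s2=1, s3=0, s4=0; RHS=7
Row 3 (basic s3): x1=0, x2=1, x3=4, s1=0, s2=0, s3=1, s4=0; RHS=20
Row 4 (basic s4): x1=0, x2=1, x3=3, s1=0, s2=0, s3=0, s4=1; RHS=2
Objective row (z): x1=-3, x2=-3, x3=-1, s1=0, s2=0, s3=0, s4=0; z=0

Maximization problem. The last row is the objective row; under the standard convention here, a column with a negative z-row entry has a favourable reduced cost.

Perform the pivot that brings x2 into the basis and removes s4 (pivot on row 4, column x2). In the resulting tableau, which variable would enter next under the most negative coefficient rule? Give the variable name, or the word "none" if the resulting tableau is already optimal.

Pivot element 1. New z-row = old z-row − (-3)·(row 4/1).
Updated z-row coefficients: x1: -3, x2: 0, x3: 8, s1: 0, s2: 0, s3: 0, s4: 3.
The most negative is -3 in column x1, so x1 would enter next.

x1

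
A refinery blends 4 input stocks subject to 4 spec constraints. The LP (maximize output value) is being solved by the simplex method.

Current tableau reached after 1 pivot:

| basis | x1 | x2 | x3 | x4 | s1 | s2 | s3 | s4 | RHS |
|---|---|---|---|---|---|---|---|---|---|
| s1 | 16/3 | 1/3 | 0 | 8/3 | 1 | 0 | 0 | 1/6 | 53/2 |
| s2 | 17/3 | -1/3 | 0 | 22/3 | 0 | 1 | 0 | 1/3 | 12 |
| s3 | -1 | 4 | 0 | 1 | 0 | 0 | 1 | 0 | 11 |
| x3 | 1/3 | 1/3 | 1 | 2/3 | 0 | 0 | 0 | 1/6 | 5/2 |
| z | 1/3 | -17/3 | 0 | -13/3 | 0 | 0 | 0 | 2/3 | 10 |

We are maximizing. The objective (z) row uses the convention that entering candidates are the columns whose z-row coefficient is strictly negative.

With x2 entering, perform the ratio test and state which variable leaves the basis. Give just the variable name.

s3

Ratios: row 1 (s1): (53/2)/(1/3) = 159/2; row 2 (s2): entry -1/3 ≤ 0, skip; row 3 (s3): 11/4 = 11/4; row 4 (x3): (5/2)/(1/3) = 15/2.
Minimum ratio 11/4 is in the s3 row, so s3 leaves.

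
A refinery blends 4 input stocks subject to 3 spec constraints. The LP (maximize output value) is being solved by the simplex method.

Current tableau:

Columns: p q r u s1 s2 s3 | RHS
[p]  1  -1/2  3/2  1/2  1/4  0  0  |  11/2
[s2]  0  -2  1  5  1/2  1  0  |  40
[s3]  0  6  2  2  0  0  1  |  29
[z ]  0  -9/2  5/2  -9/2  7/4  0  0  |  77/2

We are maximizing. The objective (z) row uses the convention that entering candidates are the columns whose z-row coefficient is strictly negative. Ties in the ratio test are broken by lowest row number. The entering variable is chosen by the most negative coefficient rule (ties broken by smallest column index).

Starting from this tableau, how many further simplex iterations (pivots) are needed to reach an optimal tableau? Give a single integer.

2

pivot: q in, s3 out → z = 241/4
pivot: u in, s2 out → z = 5885/68
No improving column remains; optimal.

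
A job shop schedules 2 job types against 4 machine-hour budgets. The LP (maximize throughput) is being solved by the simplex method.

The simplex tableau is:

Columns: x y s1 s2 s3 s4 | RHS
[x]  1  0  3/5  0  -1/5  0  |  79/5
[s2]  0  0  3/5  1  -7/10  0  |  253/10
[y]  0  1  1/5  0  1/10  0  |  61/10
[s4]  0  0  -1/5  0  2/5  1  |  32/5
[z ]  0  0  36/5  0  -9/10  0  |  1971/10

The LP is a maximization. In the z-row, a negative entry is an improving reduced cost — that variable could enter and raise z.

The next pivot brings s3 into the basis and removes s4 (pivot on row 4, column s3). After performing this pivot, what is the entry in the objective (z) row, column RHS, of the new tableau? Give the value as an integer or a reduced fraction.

Pivot element is row 4, column s3: 2/5.
Normalize row 4: new (row 4, RHS) = (32/5)/(2/5) = 16.
z-row ← z-row − (-9/10)·(new row 4): 1971/10 − (-9/10)·16 = 423/2.

423/2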